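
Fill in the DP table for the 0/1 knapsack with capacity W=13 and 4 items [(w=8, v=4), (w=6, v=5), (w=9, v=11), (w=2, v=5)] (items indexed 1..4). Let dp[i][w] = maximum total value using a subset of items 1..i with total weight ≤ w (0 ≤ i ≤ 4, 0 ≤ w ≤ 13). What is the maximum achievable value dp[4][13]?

i\w   0   1   2   3   4   5   6   7   8   9  10  11  12  13
  0   0   0   0   0   0   0   0   0   0   0   0   0   0   0
  1   0   0   0   0   0   0   0   0   4   4   4   4   4   4
  2   0   0   0   0   0   0   5   5   5   5   5   5   5   5
  3   0   0   0   0   0   0   5   5   5  11  11  11  11  11
  4   0   0   5   5   5   5   5   5  10  11  11  16  16  16

16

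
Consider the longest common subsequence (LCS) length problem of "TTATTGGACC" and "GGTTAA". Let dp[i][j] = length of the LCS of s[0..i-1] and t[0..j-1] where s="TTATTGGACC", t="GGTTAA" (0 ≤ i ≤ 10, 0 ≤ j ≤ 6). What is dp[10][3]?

2

   ''  G  G  T  T  A  A
''  0  0  0  0  0  0  0
 T  0  0  0  1  1  1  1
 T  0  0  0  1  2  2  2
 A  0  0  0  1  2  3  3
 T  0  0  0  1  2  3  3
 T  0  0  0  1  2  3  3
 G  0  1  1  1  2  3  3
 G  0  1  2  2  2  3  3
 A  0  1  2  2  2  3  4
 C  0  1  2  2  2  3  4
 C  0  1  2  2  2  3  4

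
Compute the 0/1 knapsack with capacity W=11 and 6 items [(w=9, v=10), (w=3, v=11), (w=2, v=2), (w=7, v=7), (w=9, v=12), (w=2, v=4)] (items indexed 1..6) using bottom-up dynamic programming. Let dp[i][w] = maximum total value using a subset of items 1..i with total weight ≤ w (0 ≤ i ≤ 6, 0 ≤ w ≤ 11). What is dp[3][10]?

13

i\w   0   1   2   3   4   5   6   7   8   9  10  11
  0   0   0   0   0   0   0   0   0   0   0   0   0
  1   0   0   0   0   0   0   0   0   0  10  10  10
  2   0   0   0  11  11  11  11  11  11  11  11  11
  3   0   0   2  11  11  13  13  13  13  13  13  13
  4   0   0   2  11  11  13  13  13  13  13  18  18
  5   0   0   2  11  11  13  13  13  13  13  18  18
  6   0   0   4  11  11  15  15  17  17  17  18  18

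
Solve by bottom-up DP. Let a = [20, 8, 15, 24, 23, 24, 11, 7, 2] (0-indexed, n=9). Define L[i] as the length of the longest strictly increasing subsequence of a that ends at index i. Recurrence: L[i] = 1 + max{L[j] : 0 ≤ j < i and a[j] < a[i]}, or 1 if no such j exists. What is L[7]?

1

   i    0    1    2    3    4    5    6    7    8
a[i]   20    8   15   24   23   24   11    7    2
L[i]    1    1    2    3    3    4    2    1    1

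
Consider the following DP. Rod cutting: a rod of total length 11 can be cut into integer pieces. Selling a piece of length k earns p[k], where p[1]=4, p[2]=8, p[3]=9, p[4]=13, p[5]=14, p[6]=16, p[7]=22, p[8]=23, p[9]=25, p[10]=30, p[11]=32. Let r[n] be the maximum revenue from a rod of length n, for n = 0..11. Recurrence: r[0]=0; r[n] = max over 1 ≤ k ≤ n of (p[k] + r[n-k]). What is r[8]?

32

   n    0    1    2    3    4    5    6    7    8    9   10   11
r[n]    0    4    8   12   16   20   24   28   32   36   40   44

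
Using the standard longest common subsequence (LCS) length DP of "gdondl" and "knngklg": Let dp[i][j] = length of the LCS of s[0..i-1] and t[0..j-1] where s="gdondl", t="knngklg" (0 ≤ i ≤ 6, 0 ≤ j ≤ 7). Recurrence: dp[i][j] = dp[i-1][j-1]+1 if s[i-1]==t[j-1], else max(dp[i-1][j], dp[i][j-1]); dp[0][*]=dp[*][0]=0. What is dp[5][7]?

   ''  k  n  n  g  k  l  g
''  0  0  0  0  0  0  0  0
 g  0  0  0  0  1  1  1  1
 d  0  0  0  0  1  1  1  1
 o  0  0  0  0  1  1  1  1
 n  0  0  1  1  1  1  1  1
 d  0  0  1  1  1  1  1  1
 l  0  0  1  1  1  1  2  2

1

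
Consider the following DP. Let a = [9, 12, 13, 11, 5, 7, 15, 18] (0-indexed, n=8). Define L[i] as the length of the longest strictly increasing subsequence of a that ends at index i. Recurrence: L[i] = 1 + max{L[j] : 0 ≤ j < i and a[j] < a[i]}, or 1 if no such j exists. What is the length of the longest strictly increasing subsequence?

5

   i    0    1    2    3    4    5    6    7
a[i]    9   12   13   11    5    7   15   18
L[i]    1    2    3    2    1    2    4    5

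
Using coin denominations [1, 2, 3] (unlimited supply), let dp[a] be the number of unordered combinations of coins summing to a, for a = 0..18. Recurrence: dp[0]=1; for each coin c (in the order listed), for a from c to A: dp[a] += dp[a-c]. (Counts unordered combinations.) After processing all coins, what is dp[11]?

after  coin     0     1     2     3     4     5     6     7     8     9    10    11    12    13    14    15    16    17    18
          1     1     1     1     1     1     1     1     1     1     1     1     1     1     1     1     1     1     1     1
          2     1     1     2     2     3     3     4     4     5     5     6     6     7     7     8     8     9     9    10
          3     1     1     2     3     4     5     7     8    10    12    14    16    19    21    24    27    30    33    37

16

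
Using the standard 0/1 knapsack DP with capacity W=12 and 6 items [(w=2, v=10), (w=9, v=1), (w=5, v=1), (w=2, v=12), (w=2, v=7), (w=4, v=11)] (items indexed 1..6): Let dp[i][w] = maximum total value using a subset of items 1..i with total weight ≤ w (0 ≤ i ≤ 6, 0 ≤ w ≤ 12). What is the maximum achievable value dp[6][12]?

i\w   0   1   2   3   4   5   6   7   8   9  10  11  12
  0   0   0   0   0   0   0   0   0   0   0   0   0   0
  1   0   0  10  10  10  10  10  10  10  10  10  10  10
  2   0   0  10  10  10  10  10  10  10  10  10  11  11
  3   0   0  10  10  10  10  10  11  11  11  11  11  11
  4   0   0  12  12  22  22  22  22  22  23  23  23  23
  5   0   0  12  12  22  22  29  29  29  29  29  30  30
  6   0   0  12  12  22  22  29  29  33  33  40  40  40

40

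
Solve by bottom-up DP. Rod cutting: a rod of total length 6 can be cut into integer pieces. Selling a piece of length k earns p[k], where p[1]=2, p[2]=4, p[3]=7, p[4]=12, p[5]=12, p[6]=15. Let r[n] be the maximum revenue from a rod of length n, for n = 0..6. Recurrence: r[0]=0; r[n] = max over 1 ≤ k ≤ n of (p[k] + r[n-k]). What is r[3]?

7

   n    0    1    2    3    4    5    6
r[n]    0    2    4    7   12   14   16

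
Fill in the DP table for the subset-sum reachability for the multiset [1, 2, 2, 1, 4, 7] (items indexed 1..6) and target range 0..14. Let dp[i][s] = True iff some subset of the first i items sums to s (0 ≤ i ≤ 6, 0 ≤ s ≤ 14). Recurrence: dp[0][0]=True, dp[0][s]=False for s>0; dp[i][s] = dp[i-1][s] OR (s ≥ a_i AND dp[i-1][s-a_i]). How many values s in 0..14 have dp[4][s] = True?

7

i\s   0   1   2   3   4   5   6   7   8   9  10  11  12  13  14
  0   T   F   F   F   F   F   F   F   F   F   F   F   F   F   F
  1   T   T   F   F   F   F   F   F   F   F   F   F   F   F   F
  2   T   T   T   T   F   F   F   F   F   F   F   F   F   F   F
  3   T   T   T   T   T   T   F   F   F   F   F   F   F   F   F
  4   T   T   T   T   T   T   T   F   F   F   F   F   F   F   F
  5   T   T   T   T   T   T   T   T   T   T   T   F   F   F   F
  6   T   T   T   T   T   T   T   T   T   T   T   T   T   T   T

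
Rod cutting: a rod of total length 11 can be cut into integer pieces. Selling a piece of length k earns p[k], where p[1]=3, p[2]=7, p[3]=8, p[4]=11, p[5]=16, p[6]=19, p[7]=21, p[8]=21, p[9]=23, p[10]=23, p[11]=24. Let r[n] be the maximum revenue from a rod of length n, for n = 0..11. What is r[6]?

   n    0    1    2    3    4    5    6    7    8    9   10   11
r[n]    0    3    7   10   14   17   21   24   28   31   35   38

21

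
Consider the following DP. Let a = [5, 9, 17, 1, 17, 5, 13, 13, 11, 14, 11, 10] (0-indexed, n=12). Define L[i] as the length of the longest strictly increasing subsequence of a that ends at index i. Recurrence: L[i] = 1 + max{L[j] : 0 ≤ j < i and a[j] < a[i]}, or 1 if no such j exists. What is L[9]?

   i    0    1    2    3    4    5    6    7    8    9   10   11
a[i]    5    9   17    1   17    5   13   13   11   14   11   10
L[i]    1    2    3    1    3    2    3    3    3    4    3    3

4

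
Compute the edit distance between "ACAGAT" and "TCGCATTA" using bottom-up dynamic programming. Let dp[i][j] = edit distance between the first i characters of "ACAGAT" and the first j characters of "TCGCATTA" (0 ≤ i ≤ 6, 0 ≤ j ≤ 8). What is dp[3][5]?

3

   ''  T  C  G  C  A  T  T  A
''  0  1  2  3  4  5  6  7  8
 A  1  1  2  3  4  4  5  6  7
 C  2  2  1  2  3  4  5  6  7
 A  3  3  2  2  3  3  4  5  6
 G  4  4  3  2  3  4  4  5  6
 A  5  5  4  3  3  3  4  5  5
 T  6  5  5  4  4  4  3  4  5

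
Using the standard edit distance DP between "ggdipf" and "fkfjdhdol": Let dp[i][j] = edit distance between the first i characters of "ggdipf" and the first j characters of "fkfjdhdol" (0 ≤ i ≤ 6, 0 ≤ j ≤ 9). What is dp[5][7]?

6

   ''  f  k  f  j  d  h  d  o  l
''  0  1  2  3  4  5  6  7  8  9
 g  1  1  2  3  4  5  6  7  8  9
 g  2  2  2  3  4  5  6  7  8  9
 d  3  3  3  3  4  4  5  6  7  8
 i  4  4  4  4  4  5  5  6  7  8
 p  5  5  5  5  5  5  6  6  7  8
 f  6  5  6  5  6  6  6  7  7  8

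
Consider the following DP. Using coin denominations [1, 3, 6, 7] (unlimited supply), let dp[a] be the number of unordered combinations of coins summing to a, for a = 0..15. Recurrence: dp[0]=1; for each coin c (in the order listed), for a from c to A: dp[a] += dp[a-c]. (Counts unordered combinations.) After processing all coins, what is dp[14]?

after  coin     0     1     2     3     4     5     6     7     8     9    10    11    12    13    14    15
          1     1     1     1     1     1     1     1     1     1     1     1     1     1     1     1     1
          3     1     1     1     2     2     2     3     3     3     4     4     4     5     5     5     6
          6     1     1     1     2     2     2     4     4     4     6     6     6     9     9     9    12
          7     1     1     1     2     2     2     4     5     5     7     8     8    11    13    14    17

14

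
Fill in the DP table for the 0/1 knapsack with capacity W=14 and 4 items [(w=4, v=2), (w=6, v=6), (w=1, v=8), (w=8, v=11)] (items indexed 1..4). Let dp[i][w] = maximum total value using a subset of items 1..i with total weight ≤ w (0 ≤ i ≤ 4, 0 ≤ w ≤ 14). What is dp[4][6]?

10

i\w   0   1   2   3   4   5   6   7   8   9  10  11  12  13  14
  0   0   0   0   0   0   0   0   0   0   0   0   0   0   0   0
  1   0   0   0   0   2   2   2   2   2   2   2   2   2   2   2
  2   0   0   0   0   2   2   6   6   6   6   8   8   8   8   8
  3   0   8   8   8   8  10  10  14  14  14  14  16  16  16  16
  4   0   8   8   8   8  10  10  14  14  19  19  19  19  21  21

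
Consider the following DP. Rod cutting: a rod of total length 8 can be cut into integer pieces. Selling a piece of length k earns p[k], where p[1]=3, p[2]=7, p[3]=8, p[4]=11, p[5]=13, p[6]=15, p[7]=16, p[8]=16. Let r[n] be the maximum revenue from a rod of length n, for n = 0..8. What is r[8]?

   n    0    1    2    3    4    5    6    7    8
r[n]    0    3    7   10   14   17   21   24   28

28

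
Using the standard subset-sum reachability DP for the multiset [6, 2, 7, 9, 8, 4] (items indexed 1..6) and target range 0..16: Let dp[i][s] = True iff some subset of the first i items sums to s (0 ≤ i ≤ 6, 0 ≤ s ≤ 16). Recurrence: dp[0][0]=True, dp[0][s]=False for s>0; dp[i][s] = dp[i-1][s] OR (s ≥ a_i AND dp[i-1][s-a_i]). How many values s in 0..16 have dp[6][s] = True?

14

i\s   0   1   2   3   4   5   6   7   8   9  10  11  12  13  14  15  16
  0   T   F   F   F   F   F   F   F   F   F   F   F   F   F   F   F   F
  1   T   F   F   F   F   F   T   F   F   F   F   F   F   F   F   F   F
  2   T   F   T   F   F   F   T   F   T   F   F   F   F   F   F   F   F
  3   T   F   T   F   F   F   T   T   T   T   F   F   F   T   F   T   F
  4   T   F   T   F   F   F   T   T   T   T   F   T   F   T   F   T   T
  5   T   F   T   F   F   F   T   T   T   T   T   T   F   T   T   T   T
  6   T   F   T   F   T   F   T   T   T   T   T   T   T   T   T   T   T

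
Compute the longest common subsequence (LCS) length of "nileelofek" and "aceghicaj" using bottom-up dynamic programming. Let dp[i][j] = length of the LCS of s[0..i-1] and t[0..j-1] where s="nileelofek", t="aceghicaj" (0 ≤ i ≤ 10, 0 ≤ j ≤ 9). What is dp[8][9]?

   ''  a  c  e  g  h  i  c  a  j
''  0  0  0  0  0  0  0  0  0  0
 n  0  0  0  0  0  0  0  0  0  0
 i  0  0  0  0  0  0  1  1  1  1
 l  0  0  0  0  0  0  1  1  1  1
 e  0  0  0  1  1  1  1  1  1  1
 e  0  0  0  1  1  1  1  1  1  1
 l  0  0  0  1  1  1  1  1  1  1
 o  0  0  0  1  1  1  1  1  1  1
 f  0  0  0  1  1  1  1  1  1  1
 e  0  0  0  1  1  1  1  1  1  1
 k  0  0  0  1  1  1  1  1  1  1

1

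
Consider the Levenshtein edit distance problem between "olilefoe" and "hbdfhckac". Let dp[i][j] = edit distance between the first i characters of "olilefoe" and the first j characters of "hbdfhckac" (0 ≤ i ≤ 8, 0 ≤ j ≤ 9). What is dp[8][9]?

9

   ''  h  b  d  f  h  c  k  a  c
''  0  1  2  3  4  5  6  7  8  9
 o  1  1  2  3  4  5  6  7  8  9
 l  2  2  2  3  4  5  6  7  8  9
 i  3  3  3  3  4  5  6  7  8  9
 l  4  4  4  4  4  5  6  7  8  9
 e  5  5  5  5  5  5  6  7  8  9
 f  6  6  6  6  5  6  6  7  8  9
 o  7  7  7  7  6  6  7  7  8  9
 e  8  8  8  8  7  7  7  8  8  9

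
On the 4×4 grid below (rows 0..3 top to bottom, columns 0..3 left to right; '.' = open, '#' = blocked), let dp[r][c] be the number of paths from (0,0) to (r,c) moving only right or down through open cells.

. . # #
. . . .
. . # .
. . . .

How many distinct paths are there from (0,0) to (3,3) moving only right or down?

6

r\c   0   1   2   3
  0   1   1   0   0
  1   1   2   2   2
  2   1   3   0   2
  3   1   4   4   6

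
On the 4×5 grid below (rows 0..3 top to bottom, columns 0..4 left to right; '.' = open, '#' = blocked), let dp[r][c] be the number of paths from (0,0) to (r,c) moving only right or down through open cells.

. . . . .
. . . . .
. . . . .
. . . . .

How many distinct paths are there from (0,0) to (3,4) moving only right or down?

35

r\c   0   1   2   3   4
  0   1   1   1   1   1
  1   1   2   3   4   5
  2   1   3   6  10  15
  3   1   4  10  20  35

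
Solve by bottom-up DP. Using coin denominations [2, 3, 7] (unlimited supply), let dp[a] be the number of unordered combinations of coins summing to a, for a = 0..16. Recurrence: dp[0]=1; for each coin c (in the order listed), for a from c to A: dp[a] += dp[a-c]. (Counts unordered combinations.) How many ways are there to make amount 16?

6

after  coin     0     1     2     3     4     5     6     7     8     9    10    11    12    13    14    15    16
          2     1     0     1     0     1     0     1     0     1     0     1     0     1     0     1     0     1
          3     1     0     1     1     1     1     2     1     2     2     2     2     3     2     3     3     3
          7     1     0     1     1     1     1     2     2     2     3     3     3     4     4     5     5     6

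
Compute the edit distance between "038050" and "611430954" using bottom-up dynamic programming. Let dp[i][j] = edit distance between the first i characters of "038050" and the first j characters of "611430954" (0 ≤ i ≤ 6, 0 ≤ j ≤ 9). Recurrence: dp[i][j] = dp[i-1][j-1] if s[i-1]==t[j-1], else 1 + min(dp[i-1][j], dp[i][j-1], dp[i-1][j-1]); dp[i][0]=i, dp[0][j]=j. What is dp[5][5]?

5

   ''  6  1  1  4  3  0  9  5  4
''  0  1  2  3  4  5  6  7  8  9
 0  1  1  2  3  4  5  5  6  7  8
 3  2  2  2  3  4  4  5  6  7  8
 8  3  3  3  3  4  5  5  6  7  8
 0  4  4  4  4  4  5  5  6  7  8
 5  5  5  5  5  5  5  6  6  6  7
 0  6  6  6  6  6  6  5  6  7  7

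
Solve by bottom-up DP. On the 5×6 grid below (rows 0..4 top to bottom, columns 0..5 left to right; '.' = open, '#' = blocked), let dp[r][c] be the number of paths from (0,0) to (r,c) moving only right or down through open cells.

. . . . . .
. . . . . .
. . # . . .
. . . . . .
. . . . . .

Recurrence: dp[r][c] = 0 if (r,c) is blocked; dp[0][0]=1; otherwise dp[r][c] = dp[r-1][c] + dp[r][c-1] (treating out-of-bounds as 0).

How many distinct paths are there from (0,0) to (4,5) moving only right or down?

66

r\c   0   1   2   3   4   5
  0   1   1   1   1   1   1
  1   1   2   3   4   5   6
  2   1   3   0   4   9  15
  3   1   4   4   8  17  32
  4   1   5   9  17  34  66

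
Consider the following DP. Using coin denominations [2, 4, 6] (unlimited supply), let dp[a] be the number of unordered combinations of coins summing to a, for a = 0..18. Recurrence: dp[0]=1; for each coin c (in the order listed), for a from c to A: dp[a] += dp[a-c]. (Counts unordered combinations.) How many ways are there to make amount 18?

after  coin     0     1     2     3     4     5     6     7     8     9    10    11    12    13    14    15    16    17    18
          2     1     0     1     0     1     0     1     0     1     0     1     0     1     0     1     0     1     0     1
          4     1     0     1     0     2     0     2     0     3     0     3     0     4     0     4     0     5     0     5
          6     1     0     1     0     2     0     3     0     4     0     5     0     7     0     8     0    10     0    12

12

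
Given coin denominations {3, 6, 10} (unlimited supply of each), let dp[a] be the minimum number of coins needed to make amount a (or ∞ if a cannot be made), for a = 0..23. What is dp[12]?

2

 a  0  1  2  3  4  5  6  7  8  9 10 11 12 13 14 15 16 17 18 19 20 21 22 23
dp  0  -  -  1  -  -  1  -  -  2  1  -  2  2  -  3  2  -  3  3  2  4  3  3
(- denotes ∞ / unreachable)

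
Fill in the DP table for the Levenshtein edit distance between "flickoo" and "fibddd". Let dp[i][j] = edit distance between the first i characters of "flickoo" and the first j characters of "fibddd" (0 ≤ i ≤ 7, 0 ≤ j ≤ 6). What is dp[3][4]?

   ''  f  i  b  d  d  d
''  0  1  2  3  4  5  6
 f  1  0  1  2  3  4  5
 l  2  1  1  2  3  4  5
 i  3  2  1  2  3  4  5
 c  4  3  2  2  3  4  5
 k  5  4  3  3  3  4  5
 o  6  5  4  4  4  4  5
 o  7  6  5  5  5  5  5

3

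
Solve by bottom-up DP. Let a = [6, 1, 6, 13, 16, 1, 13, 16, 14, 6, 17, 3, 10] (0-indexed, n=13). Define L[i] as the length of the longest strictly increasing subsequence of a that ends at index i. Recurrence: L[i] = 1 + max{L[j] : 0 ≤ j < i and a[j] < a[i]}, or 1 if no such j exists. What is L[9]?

   i    0    1    2    3    4    5    6    7    8    9   10   11   12
a[i]    6    1    6   13   16    1   13   16   14    6   17    3   10
L[i]    1    1    2    3    4    1    3    4    4    2    5    2    3

2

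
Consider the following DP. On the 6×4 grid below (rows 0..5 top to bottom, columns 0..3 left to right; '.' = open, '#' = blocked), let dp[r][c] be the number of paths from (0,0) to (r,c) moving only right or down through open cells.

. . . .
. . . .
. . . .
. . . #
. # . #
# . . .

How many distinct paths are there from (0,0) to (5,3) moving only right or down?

r\c   0   1   2   3
  0   1   1   1   1
  1   1   2   3   4
  2   1   3   6  10
  3   1   4  10   0
  4   1   0  10   0
  5   0   0  10  10

10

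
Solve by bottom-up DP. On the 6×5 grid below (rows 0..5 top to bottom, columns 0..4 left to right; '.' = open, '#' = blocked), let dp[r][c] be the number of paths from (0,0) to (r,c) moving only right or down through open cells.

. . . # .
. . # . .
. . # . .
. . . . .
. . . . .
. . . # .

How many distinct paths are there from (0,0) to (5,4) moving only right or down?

17

r\c   0   1   2   3   4
  0   1   1   1   0   0
  1   1   2   0   0   0
  2   1   3   0   0   0
  3   1   4   4   4   4
  4   1   5   9  13  17
  5   1   6  15   0  17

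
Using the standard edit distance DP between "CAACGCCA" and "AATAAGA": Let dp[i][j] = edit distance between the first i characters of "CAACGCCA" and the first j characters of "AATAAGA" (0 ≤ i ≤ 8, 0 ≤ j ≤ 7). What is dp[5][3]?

3

   ''  A  A  T  A  A  G  A
''  0  1  2  3  4  5  6  7
 C  1  1  2  3  4  5  6  7
 A  2  1  1  2  3  4  5  6
 A  3  2  1  2  2  3  4  5
 C  4  3  2  2  3  3  4  5
 G  5  4  3  3  3  4  3  4
 C  6  5  4  4  4  4  4  4
 C  7  6  5  5  5  5  5  5
 A  8  7  6  6  5  5  6  5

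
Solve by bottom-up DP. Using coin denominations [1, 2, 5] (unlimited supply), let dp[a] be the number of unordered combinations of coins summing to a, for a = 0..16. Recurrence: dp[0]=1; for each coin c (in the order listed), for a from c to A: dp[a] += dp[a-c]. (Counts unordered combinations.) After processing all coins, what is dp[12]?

13

after  coin     0     1     2     3     4     5     6     7     8     9    10    11    12    13    14    15    16
          1     1     1     1     1     1     1     1     1     1     1     1     1     1     1     1     1     1
          2     1     1     2     2     3     3     4     4     5     5     6     6     7     7     8     8     9
          5     1     1     2     2     3     4     5     6     7     8    10    11    13    14    16    18    20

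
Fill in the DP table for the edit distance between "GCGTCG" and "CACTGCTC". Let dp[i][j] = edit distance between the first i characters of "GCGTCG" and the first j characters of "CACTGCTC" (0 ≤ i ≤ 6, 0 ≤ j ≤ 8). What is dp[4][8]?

5

   ''  C  A  C  T  G  C  T  C
''  0  1  2  3  4  5  6  7  8
 G  1  1  2  3  4  4  5  6  7
 C  2  1  2  2  3  4  4  5  6
 G  3  2  2  3  3  3  4  5  6
 T  4  3  3  3  3  4  4  4  5
 C  5  4  4  3  4  4  4  5  4
 G  6  5  5  4  4  4  5  5  5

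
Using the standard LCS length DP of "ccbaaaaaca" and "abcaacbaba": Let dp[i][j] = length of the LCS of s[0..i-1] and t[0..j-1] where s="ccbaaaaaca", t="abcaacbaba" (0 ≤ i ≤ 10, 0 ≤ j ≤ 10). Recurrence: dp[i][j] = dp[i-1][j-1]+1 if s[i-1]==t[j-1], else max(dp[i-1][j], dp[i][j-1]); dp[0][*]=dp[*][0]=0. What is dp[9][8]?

4

   ''  a  b  c  a  a  c  b  a  b  a
''  0  0  0  0  0  0  0  0  0  0  0
 c  0  0  0  1  1  1  1  1  1  1  1
 c  0  0  0  1  1  1  2  2  2  2  2
 b  0  0  1  1  1  1  2  3  3  3  3
 a  0  1  1  1  2  2  2  3  4  4  4
 a  0  1  1  1  2  3  3  3  4  4  5
 a  0  1  1  1  2  3  3  3  4  4  5
 a  0  1  1  1  2  3  3  3  4  4  5
 a  0  1  1  1  2  3  3  3  4  4  5
 c  0  1  1  2  2  3  4  4  4  4  5
 a  0  1  1  2  3  3  4  4  5  5  5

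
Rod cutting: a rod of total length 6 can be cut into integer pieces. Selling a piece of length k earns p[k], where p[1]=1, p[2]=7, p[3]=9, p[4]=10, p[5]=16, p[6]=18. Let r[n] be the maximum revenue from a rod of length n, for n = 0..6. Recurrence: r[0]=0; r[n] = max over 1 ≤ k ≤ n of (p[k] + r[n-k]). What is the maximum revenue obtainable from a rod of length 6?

   n    0    1    2    3    4    5    6
r[n]    0    1    7    9   14   16   21

21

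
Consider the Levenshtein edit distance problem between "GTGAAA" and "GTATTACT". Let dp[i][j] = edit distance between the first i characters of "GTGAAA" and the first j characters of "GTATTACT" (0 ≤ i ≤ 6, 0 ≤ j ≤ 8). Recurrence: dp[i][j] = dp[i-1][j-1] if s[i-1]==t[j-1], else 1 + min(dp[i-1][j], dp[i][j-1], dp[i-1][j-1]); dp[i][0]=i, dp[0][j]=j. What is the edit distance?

   ''  G  T  A  T  T  A  C  T
''  0  1  2  3  4  5  6  7  8
 G  1  0  1  2  3  4  5  6  7
 T  2  1  0  1  2  3  4  5  6
 G  3  2  1  1  2  3  4  5  6
 A  4  3  2  1  2  3  3  4  5
 A  5  4  3  2  2  3  3  4  5
 A  6  5  4  3  3  3  3  4  5

5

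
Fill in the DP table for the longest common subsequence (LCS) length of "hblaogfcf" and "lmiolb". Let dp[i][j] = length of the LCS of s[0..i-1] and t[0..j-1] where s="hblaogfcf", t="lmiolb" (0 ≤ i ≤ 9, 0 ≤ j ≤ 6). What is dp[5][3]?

   ''  l  m  i  o  l  b
''  0  0  0  0  0  0  0
 h  0  0  0  0  0  0  0
 b  0  0  0  0  0  0  1
 l  0  1  1  1  1  1  1
 a  0  1  1  1  1  1  1
 o  0  1  1  1  2  2  2
 g  0  1  1  1  2  2  2
 f  0  1  1  1  2  2  2
 c  0  1  1  1  2  2  2
 f  0  1  1  1  2  2  2

1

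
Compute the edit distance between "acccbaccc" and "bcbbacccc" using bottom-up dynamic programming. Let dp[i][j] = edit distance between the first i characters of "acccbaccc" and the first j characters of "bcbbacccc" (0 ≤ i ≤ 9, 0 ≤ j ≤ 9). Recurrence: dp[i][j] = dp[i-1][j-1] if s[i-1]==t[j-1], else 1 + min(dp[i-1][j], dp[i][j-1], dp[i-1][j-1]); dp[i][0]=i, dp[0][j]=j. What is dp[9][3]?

   ''  b  c  b  b  a  c  c  c  c
''  0  1  2  3  4  5  6  7  8  9
 a  1  1  2  3  4  4  5  6  7  8
 c  2  2  1  2  3  4  4  5  6  7
 c  3  3  2  2  3  4  4  4  5  6
 c  4  4  3  3  3  4  4  4  4  5
 b  5  4  4  3  3  4  5  5  5  5
 a  6  5  5  4  4  3  4  5  6  6
 c  7  6  5  5  5  4  3  4  5  6
 c  8  7  6  6  6  5  4  3  4  5
 c  9  8  7  7  7  6  5  4  3  4

7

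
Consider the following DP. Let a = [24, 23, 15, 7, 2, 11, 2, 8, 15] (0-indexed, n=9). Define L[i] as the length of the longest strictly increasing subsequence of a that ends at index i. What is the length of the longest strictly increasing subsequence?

3

   i    0    1    2    3    4    5    6    7    8
a[i]   24   23   15    7    2   11    2    8   15
L[i]    1    1    1    1    1    2    1    2    3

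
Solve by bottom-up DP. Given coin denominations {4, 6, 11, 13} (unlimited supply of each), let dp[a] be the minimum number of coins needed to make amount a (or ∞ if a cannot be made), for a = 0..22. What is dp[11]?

 a  0  1  2  3  4  5  6  7  8  9 10 11 12 13 14 15 16 17 18 19 20 21 22
dp  0  -  -  -  1  -  1  -  2  -  2  1  2  1  3  2  3  2  3  2  4  3  2
(- denotes ∞ / unreachable)

1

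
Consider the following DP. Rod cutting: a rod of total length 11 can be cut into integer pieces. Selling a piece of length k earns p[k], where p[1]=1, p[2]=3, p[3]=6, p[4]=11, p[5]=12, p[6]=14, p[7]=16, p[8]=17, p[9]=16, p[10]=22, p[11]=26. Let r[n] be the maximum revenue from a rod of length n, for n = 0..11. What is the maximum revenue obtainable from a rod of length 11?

   n    0    1    2    3    4    5    6    7    8    9   10   11
r[n]    0    1    3    6   11   12   14   17   22   23   25   28

28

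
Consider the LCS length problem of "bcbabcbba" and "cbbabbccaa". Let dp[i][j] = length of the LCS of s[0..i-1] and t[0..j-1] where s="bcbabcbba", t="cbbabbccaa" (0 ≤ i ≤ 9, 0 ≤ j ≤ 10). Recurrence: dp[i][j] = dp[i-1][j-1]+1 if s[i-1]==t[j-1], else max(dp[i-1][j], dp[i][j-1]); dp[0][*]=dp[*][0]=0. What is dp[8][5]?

4

   ''  c  b  b  a  b  b  c  c  a  a
''  0  0  0  0  0  0  0  0  0  0  0
 b  0  0  1  1  1  1  1  1  1  1  1
 c  0  1  1  1  1  1  1  2  2  2  2
 b  0  1  2  2  2  2  2  2  2  2  2
 a  0  1  2  2  3  3  3  3  3  3  3
 b  0  1  2  3  3  4  4  4  4  4  4
 c  0  1  2  3  3  4  4  5  5  5  5
 b  0  1  2  3  3  4  5  5  5  5  5
 b  0  1  2  3  3  4  5  5  5  5  5
 a  0  1  2  3  4  4  5  5  5  6  6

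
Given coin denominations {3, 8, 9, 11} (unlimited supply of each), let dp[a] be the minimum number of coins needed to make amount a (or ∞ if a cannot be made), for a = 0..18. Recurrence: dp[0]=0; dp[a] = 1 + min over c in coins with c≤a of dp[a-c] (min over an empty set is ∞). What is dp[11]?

1

 a  0  1  2  3  4  5  6  7  8  9 10 11 12 13 14 15 16 17 18
dp  0  -  -  1  -  -  2  -  1  1  -  1  2  -  2  3  2  2  2
(- denotes ∞ / unreachable)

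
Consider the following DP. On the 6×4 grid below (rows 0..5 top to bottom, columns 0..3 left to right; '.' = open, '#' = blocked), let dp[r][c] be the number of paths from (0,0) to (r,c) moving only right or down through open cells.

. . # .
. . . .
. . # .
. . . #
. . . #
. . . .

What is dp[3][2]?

4

r\c   0   1   2   3
  0   1   1   0   0
  1   1   2   2   2
  2   1   3   0   2
  3   1   4   4   0
  4   1   5   9   0
  5   1   6  15  15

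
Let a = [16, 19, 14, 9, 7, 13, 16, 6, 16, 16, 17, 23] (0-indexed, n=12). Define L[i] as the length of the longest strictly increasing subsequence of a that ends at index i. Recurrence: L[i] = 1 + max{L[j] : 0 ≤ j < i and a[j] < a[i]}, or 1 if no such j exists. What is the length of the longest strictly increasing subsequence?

   i    0    1    2    3    4    5    6    7    8    9   10   11
a[i]   16   19   14    9    7   13   16    6   16   16   17   23
L[i]    1    2    1    1    1    2    3    1    3    3    4    5

5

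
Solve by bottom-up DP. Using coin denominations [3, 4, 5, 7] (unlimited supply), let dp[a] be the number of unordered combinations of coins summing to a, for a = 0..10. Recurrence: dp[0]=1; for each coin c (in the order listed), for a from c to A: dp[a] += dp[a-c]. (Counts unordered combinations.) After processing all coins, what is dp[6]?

1

after  coin     0     1     2     3     4     5     6     7     8     9    10
          3     1     0     0     1     0     0     1     0     0     1     0
          4     1     0     0     1     1     0     1     1     1     1     1
          5     1     0     0     1     1     1     1     1     2     2     2
          7     1     0     0     1     1     1     1     2     2     2     3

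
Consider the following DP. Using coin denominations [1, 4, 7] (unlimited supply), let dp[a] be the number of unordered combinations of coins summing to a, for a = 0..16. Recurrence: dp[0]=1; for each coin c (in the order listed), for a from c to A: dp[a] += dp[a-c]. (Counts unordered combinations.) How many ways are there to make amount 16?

after  coin     0     1     2     3     4     5     6     7     8     9    10    11    12    13    14    15    16
          1     1     1     1     1     1     1     1     1     1     1     1     1     1     1     1     1     1
          4     1     1     1     1     2     2     2     2     3     3     3     3     4     4     4     4     5
          7     1     1     1     1     2     2     2     3     4     4     4     5     6     6     7     8     9

9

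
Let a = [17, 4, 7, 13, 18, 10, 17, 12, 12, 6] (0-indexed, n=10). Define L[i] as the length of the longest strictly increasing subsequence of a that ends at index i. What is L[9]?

   i    0    1    2    3    4    5    6    7    8    9
a[i]   17    4    7   13   18   10   17   12   12    6
L[i]    1    1    2    3    4    3    4    4    4    2

2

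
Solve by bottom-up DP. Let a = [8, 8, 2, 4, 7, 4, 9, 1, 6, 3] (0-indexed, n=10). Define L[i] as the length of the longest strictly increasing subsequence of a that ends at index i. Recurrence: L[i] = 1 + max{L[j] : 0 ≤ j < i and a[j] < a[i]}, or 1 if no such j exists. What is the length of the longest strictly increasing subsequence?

   i    0    1    2    3    4    5    6    7    8    9
a[i]    8    8    2    4    7    4    9    1    6    3
L[i]    1    1    1    2    3    2    4    1    3    2

4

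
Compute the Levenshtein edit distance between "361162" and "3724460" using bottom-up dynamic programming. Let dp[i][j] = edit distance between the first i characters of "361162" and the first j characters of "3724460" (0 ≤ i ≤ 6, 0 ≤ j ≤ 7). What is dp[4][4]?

3

   ''  3  7  2  4  4  6  0
''  0  1  2  3  4  5  6  7
 3  1  0  1  2  3  4  5  6
 6  2  1  1  2  3  4  4  5
 1  3  2  2  2  3  4  5  5
 1  4  3  3  3  3  4  5  6
 6  5  4  4  4  4  4  4  5
 2  6  5  5  4  5  5  5  5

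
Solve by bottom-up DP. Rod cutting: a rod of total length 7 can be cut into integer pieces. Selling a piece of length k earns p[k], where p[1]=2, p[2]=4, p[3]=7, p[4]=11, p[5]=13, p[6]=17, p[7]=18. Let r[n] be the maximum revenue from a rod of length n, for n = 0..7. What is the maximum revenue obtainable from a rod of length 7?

19

   n    0    1    2    3    4    5    6    7
r[n]    0    2    4    7   11   13   17   19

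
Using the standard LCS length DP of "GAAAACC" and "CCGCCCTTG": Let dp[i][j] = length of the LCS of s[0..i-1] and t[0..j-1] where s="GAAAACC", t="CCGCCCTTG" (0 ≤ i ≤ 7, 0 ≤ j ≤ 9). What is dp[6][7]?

   ''  C  C  G  C  C  C  T  T  G
''  0  0  0  0  0  0  0  0  0  0
 G  0  0  0  1  1  1  1  1  1  1
 A  0  0  0  1  1  1  1  1  1  1
 A  0  0  0  1  1  1  1  1  1  1
 A  0  0  0  1  1  1  1  1  1  1
 A  0  0  0  1  1  1  1  1  1  1
 C  0  1  1  1  2  2  2  2  2  2
 C  0  1  2  2  2  3  3  3  3  3

2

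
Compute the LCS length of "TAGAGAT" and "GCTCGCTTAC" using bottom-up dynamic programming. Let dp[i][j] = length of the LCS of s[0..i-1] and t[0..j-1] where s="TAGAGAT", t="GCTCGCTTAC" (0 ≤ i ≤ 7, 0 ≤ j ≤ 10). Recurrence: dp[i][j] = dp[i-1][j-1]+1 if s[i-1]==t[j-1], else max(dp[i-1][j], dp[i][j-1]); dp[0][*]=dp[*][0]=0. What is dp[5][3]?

   ''  G  C  T  C  G  C  T  T  A  C
''  0  0  0  0  0  0  0  0  0  0  0
 T  0  0  0  1  1  1  1  1  1  1  1
 A  0  0  0  1  1  1  1  1  1  2  2
 G  0  1  1  1  1  2  2  2  2  2  2
 A  0  1  1  1  1  2  2  2  2  3  3
 G  0  1  1  1  1  2  2  2  2  3  3
 A  0  1  1  1  1  2  2  2  2  3  3
 T  0  1  1  2  2  2  2  3  3  3  3

1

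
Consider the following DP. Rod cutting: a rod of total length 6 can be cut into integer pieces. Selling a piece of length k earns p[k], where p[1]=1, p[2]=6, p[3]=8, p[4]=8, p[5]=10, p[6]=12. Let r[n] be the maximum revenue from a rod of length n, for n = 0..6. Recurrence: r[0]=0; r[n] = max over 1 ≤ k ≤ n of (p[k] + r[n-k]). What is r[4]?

12

   n    0    1    2    3    4    5    6
r[n]    0    1    6    8   12   14   18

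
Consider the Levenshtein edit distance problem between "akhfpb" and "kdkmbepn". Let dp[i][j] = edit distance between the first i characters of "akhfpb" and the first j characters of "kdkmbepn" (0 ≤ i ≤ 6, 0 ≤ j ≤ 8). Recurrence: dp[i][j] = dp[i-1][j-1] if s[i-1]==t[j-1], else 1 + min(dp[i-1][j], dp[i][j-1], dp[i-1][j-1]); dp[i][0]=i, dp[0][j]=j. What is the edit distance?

   ''  k  d  k  m  b  e  p  n
''  0  1  2  3  4  5  6  7  8
 a  1  1  2  3  4  5  6  7  8
 k  2  1  2  2  3  4  5  6  7
 h  3  2  2  3  3  4  5  6  7
 f  4  3  3  3  4  4  5  6  7
 p  5  4  4  4  4  5  5  5  6
 b  6  5  5  5  5  4  5  6  6

6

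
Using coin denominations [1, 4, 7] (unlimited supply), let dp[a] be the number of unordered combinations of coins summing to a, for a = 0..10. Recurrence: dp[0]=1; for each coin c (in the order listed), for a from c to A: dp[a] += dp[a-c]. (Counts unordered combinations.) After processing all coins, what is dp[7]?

after  coin     0     1     2     3     4     5     6     7     8     9    10
          1     1     1     1     1     1     1     1     1     1     1     1
          4     1     1     1     1     2     2     2     2     3     3     3
          7     1     1     1     1     2     2     2     3     4     4     4

3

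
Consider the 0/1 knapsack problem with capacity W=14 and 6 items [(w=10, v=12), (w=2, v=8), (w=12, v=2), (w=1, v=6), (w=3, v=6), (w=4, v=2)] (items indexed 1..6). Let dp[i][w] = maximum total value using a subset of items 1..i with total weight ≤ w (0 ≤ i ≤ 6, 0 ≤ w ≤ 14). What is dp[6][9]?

i\w   0   1   2   3   4   5   6   7   8   9  10  11  12  13  14
  0   0   0   0   0   0   0   0   0   0   0   0   0   0   0   0
  1   0   0   0   0   0   0   0   0   0   0  12  12  12  12  12
  2   0   0   8   8   8   8   8   8   8   8  12  12  20  20  20
  3   0   0   8   8   8   8   8   8   8   8  12  12  20  20  20
  4   0   6   8  14  14  14  14  14  14  14  14  18  20  26  26
  5   0   6   8  14  14  14  20  20  20  20  20  20  20  26  26
  6   0   6   8  14  14  14  20  20  20  20  22  22  22  26  26

20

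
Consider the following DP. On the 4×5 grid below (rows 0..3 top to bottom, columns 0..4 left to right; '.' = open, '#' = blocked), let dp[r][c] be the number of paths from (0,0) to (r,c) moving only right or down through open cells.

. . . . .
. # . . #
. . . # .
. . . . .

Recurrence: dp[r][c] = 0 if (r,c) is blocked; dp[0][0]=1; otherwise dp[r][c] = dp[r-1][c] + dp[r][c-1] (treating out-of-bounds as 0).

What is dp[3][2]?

4

r\c   0   1   2   3   4
  0   1   1   1   1   1
  1   1   0   1   2   0
  2   1   1   2   0   0
  3   1   2   4   4   4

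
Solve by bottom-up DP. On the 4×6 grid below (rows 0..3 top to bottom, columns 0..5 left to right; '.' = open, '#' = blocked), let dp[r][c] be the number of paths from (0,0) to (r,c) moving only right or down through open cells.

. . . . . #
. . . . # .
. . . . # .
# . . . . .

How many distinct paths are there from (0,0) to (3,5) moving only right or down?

r\c   0   1   2   3   4   5
  0   1   1   1   1   1   0
  1   1   2   3   4   0   0
  2   1   3   6  10   0   0
  3   0   3   9  19  19  19

19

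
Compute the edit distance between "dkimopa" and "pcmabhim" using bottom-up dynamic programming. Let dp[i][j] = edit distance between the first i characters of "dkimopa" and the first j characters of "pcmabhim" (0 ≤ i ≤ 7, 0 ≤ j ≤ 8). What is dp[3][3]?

3

   ''  p  c  m  a  b  h  i  m
''  0  1  2  3  4  5  6  7  8
 d  1  1  2  3  4  5  6  7  8
 k  2  2  2  3  4  5  6  7  8
 i  3  3  3  3  4  5  6  6  7
 m  4  4  4  3  4  5  6  7  6
 o  5  5  5  4  4  5  6  7  7
 p  6  5  6  5  5  5  6  7  8
 a  7  6  6  6  5  6  6  7  8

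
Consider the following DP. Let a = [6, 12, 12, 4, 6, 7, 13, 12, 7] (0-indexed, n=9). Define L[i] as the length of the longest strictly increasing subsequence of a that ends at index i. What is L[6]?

4

   i    0    1    2    3    4    5    6    7    8
a[i]    6   12   12    4    6    7   13   12    7
L[i]    1    2    2    1    2    3    4    4    3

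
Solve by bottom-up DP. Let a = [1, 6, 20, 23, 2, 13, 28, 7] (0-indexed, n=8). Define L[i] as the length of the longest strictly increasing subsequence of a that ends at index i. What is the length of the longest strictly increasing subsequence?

5

   i    0    1    2    3    4    5    6    7
a[i]    1    6   20   23    2   13   28    7
L[i]    1    2    3    4    2    3    5    3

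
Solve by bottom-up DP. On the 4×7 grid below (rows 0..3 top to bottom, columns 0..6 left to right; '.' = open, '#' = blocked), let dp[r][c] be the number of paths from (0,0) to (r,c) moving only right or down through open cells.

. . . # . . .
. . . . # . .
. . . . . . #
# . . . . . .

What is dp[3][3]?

r\c   0   1   2   3   4   5   6
  0   1   1   1   0   0   0   0
  1   1   2   3   3   0   0   0
  2   1   3   6   9   9   9   0
  3   0   3   9  18  27  36  36

18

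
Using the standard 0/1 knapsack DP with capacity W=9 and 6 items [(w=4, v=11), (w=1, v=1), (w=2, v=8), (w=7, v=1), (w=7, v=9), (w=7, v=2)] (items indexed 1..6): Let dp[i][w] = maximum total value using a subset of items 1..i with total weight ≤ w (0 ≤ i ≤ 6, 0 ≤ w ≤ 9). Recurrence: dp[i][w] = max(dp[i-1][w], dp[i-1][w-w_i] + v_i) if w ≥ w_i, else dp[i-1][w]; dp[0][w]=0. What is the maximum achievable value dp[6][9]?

i\w   0   1   2   3   4   5   6   7   8   9
  0   0   0   0   0   0   0   0   0   0   0
  1   0   0   0   0  11  11  11  11  11  11
  2   0   1   1   1  11  12  12  12  12  12
  3   0   1   8   9  11  12  19  20  20  20
  4   0   1   8   9  11  12  19  20  20  20
  5   0   1   8   9  11  12  19  20  20  20
  6   0   1   8   9  11  12  19  20  20  20

20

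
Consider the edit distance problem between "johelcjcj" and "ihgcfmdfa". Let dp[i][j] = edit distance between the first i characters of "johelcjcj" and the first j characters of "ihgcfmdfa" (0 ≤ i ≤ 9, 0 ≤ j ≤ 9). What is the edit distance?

   ''  i  h  g  c  f  m  d  f  a
''  0  1  2  3  4  5  6  7  8  9
 j  1  1  2  3  4  5  6  7  8  9
 o  2  2  2  3  4  5  6  7  8  9
 h  3  3  2  3  4  5  6  7  8  9
 e  4  4  3  3  4  5  6  7  8  9
 l  5  5  4  4  4  5  6  7  8  9
 c  6  6  5  5  4  5  6  7  8  9
 j  7  7  6  6  5  5  6  7  8  9
 c  8  8  7  7  6  6  6  7  8  9
 j  9  9  8  8  7  7  7  7  8  9

9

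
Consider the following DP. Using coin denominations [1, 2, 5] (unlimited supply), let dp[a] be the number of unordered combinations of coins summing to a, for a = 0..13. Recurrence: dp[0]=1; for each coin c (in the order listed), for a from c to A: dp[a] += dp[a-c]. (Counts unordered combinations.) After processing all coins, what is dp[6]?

5

after  coin     0     1     2     3     4     5     6     7     8     9    10    11    12    13
          1     1     1     1     1     1     1     1     1     1     1     1     1     1     1
          2     1     1     2     2     3     3     4     4     5     5     6     6     7     7
          5     1     1     2     2     3     4     5     6     7     8    10    11    13    14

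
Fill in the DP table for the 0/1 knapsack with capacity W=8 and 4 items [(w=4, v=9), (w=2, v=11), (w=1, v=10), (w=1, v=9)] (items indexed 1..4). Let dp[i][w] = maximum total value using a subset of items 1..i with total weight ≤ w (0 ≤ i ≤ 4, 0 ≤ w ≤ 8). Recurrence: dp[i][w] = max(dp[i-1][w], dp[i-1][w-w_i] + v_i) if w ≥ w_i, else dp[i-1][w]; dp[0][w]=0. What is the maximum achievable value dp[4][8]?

i\w   0   1   2   3   4   5   6   7   8
  0   0   0   0   0   0   0   0   0   0
  1   0   0   0   0   9   9   9   9   9
  2   0   0  11  11  11  11  20  20  20
  3   0  10  11  21  21  21  21  30  30
  4   0  10  19  21  30  30  30  30  39

39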